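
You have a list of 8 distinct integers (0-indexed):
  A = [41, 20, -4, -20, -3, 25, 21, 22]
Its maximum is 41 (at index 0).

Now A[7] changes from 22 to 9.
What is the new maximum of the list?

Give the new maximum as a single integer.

Answer: 41

Derivation:
Old max = 41 (at index 0)
Change: A[7] 22 -> 9
Changed element was NOT the old max.
  New max = max(old_max, new_val) = max(41, 9) = 41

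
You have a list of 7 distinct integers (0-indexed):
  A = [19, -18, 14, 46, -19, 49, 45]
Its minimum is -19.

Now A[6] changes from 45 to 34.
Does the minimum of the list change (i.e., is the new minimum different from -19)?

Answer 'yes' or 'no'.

Old min = -19
Change: A[6] 45 -> 34
Changed element was NOT the min; min changes only if 34 < -19.
New min = -19; changed? no

Answer: no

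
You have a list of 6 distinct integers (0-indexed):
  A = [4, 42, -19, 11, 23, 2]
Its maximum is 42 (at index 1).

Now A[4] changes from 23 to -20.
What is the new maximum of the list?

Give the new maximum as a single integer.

Old max = 42 (at index 1)
Change: A[4] 23 -> -20
Changed element was NOT the old max.
  New max = max(old_max, new_val) = max(42, -20) = 42

Answer: 42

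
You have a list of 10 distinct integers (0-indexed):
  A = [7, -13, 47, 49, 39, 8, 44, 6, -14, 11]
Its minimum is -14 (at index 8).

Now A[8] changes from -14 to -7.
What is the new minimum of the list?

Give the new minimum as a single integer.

Answer: -13

Derivation:
Old min = -14 (at index 8)
Change: A[8] -14 -> -7
Changed element WAS the min. Need to check: is -7 still <= all others?
  Min of remaining elements: -13
  New min = min(-7, -13) = -13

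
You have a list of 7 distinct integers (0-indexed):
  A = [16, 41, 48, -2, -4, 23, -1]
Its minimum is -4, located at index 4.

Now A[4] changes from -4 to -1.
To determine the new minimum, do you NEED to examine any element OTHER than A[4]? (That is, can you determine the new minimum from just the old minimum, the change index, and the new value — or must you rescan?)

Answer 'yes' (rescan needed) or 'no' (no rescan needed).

Answer: yes

Derivation:
Old min = -4 at index 4
Change at index 4: -4 -> -1
Index 4 WAS the min and new value -1 > old min -4. Must rescan other elements to find the new min.
Needs rescan: yes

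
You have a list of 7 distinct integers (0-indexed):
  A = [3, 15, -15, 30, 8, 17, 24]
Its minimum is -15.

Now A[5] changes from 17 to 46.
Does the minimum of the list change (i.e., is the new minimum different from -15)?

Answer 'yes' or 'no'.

Old min = -15
Change: A[5] 17 -> 46
Changed element was NOT the min; min changes only if 46 < -15.
New min = -15; changed? no

Answer: no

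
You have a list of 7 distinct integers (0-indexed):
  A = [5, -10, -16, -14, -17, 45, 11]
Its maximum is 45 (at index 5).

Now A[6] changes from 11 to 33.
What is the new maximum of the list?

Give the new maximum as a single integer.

Old max = 45 (at index 5)
Change: A[6] 11 -> 33
Changed element was NOT the old max.
  New max = max(old_max, new_val) = max(45, 33) = 45

Answer: 45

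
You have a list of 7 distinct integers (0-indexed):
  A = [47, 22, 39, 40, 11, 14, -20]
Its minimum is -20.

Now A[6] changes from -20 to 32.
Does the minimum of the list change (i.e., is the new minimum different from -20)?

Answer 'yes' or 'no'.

Answer: yes

Derivation:
Old min = -20
Change: A[6] -20 -> 32
Changed element was the min; new min must be rechecked.
New min = 11; changed? yes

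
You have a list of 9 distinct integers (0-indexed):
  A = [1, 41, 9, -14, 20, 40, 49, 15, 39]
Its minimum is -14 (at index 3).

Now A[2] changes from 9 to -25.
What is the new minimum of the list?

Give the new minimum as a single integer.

Answer: -25

Derivation:
Old min = -14 (at index 3)
Change: A[2] 9 -> -25
Changed element was NOT the old min.
  New min = min(old_min, new_val) = min(-14, -25) = -25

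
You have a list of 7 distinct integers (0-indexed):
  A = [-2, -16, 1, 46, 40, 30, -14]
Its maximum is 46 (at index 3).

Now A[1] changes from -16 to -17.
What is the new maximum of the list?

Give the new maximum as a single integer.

Answer: 46

Derivation:
Old max = 46 (at index 3)
Change: A[1] -16 -> -17
Changed element was NOT the old max.
  New max = max(old_max, new_val) = max(46, -17) = 46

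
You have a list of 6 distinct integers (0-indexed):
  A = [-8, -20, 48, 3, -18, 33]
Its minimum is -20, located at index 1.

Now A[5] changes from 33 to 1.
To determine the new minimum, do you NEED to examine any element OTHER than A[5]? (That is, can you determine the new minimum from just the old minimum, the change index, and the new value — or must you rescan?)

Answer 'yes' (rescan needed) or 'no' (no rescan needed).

Old min = -20 at index 1
Change at index 5: 33 -> 1
Index 5 was NOT the min. New min = min(-20, 1). No rescan of other elements needed.
Needs rescan: no

Answer: no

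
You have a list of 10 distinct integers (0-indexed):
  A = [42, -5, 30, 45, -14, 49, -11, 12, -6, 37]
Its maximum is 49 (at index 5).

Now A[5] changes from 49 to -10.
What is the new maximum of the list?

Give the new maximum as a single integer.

Answer: 45

Derivation:
Old max = 49 (at index 5)
Change: A[5] 49 -> -10
Changed element WAS the max -> may need rescan.
  Max of remaining elements: 45
  New max = max(-10, 45) = 45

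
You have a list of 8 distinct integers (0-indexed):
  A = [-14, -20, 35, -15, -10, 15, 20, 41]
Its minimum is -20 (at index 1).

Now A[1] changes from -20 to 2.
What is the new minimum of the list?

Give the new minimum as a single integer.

Old min = -20 (at index 1)
Change: A[1] -20 -> 2
Changed element WAS the min. Need to check: is 2 still <= all others?
  Min of remaining elements: -15
  New min = min(2, -15) = -15

Answer: -15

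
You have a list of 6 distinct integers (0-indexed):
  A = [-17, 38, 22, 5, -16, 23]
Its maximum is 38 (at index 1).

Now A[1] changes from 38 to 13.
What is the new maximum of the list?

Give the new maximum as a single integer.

Old max = 38 (at index 1)
Change: A[1] 38 -> 13
Changed element WAS the max -> may need rescan.
  Max of remaining elements: 23
  New max = max(13, 23) = 23

Answer: 23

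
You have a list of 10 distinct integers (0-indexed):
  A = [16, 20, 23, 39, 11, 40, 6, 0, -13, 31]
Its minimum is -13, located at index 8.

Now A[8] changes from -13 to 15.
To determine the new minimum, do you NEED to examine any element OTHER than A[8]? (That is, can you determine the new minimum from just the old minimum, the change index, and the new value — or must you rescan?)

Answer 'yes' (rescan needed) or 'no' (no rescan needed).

Old min = -13 at index 8
Change at index 8: -13 -> 15
Index 8 WAS the min and new value 15 > old min -13. Must rescan other elements to find the new min.
Needs rescan: yes

Answer: yes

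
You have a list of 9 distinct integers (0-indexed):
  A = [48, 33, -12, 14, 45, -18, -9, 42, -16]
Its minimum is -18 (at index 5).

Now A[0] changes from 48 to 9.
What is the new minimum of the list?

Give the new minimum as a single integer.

Answer: -18

Derivation:
Old min = -18 (at index 5)
Change: A[0] 48 -> 9
Changed element was NOT the old min.
  New min = min(old_min, new_val) = min(-18, 9) = -18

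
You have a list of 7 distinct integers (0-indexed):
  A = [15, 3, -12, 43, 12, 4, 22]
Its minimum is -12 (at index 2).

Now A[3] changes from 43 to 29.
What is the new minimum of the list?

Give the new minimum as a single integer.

Answer: -12

Derivation:
Old min = -12 (at index 2)
Change: A[3] 43 -> 29
Changed element was NOT the old min.
  New min = min(old_min, new_val) = min(-12, 29) = -12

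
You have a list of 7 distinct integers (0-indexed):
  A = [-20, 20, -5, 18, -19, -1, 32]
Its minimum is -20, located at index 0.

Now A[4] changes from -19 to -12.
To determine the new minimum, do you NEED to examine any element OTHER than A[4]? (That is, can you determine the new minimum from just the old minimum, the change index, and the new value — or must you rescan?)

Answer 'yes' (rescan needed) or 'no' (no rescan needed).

Old min = -20 at index 0
Change at index 4: -19 -> -12
Index 4 was NOT the min. New min = min(-20, -12). No rescan of other elements needed.
Needs rescan: no

Answer: no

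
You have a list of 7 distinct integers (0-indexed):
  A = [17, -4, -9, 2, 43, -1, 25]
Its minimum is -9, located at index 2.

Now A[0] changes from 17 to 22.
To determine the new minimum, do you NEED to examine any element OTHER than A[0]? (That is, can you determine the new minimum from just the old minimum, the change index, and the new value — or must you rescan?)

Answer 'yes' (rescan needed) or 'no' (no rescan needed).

Old min = -9 at index 2
Change at index 0: 17 -> 22
Index 0 was NOT the min. New min = min(-9, 22). No rescan of other elements needed.
Needs rescan: no

Answer: no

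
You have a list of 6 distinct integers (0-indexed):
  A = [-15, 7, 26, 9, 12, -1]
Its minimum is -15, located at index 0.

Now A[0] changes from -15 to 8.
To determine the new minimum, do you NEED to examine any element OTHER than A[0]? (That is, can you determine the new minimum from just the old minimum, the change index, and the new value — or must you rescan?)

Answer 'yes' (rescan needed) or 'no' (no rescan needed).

Old min = -15 at index 0
Change at index 0: -15 -> 8
Index 0 WAS the min and new value 8 > old min -15. Must rescan other elements to find the new min.
Needs rescan: yes

Answer: yes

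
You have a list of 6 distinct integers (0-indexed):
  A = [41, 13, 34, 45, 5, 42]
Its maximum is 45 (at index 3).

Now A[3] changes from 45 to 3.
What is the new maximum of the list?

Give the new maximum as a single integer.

Answer: 42

Derivation:
Old max = 45 (at index 3)
Change: A[3] 45 -> 3
Changed element WAS the max -> may need rescan.
  Max of remaining elements: 42
  New max = max(3, 42) = 42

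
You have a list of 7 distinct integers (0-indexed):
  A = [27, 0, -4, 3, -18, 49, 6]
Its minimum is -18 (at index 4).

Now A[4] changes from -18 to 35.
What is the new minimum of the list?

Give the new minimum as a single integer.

Old min = -18 (at index 4)
Change: A[4] -18 -> 35
Changed element WAS the min. Need to check: is 35 still <= all others?
  Min of remaining elements: -4
  New min = min(35, -4) = -4

Answer: -4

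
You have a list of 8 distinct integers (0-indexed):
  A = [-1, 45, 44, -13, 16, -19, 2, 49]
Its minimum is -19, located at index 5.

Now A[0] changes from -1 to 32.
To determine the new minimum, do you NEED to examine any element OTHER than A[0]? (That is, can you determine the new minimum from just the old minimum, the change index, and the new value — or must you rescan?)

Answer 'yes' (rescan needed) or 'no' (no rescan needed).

Answer: no

Derivation:
Old min = -19 at index 5
Change at index 0: -1 -> 32
Index 0 was NOT the min. New min = min(-19, 32). No rescan of other elements needed.
Needs rescan: no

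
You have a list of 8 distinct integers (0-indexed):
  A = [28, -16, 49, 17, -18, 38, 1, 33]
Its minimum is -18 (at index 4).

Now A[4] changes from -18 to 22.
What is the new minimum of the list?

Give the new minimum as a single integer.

Answer: -16

Derivation:
Old min = -18 (at index 4)
Change: A[4] -18 -> 22
Changed element WAS the min. Need to check: is 22 still <= all others?
  Min of remaining elements: -16
  New min = min(22, -16) = -16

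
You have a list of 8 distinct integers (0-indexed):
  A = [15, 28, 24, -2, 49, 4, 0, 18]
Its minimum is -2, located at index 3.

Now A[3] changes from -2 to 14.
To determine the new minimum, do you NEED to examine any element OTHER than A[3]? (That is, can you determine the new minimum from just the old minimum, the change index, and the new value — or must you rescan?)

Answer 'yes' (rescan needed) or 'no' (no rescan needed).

Old min = -2 at index 3
Change at index 3: -2 -> 14
Index 3 WAS the min and new value 14 > old min -2. Must rescan other elements to find the new min.
Needs rescan: yes

Answer: yes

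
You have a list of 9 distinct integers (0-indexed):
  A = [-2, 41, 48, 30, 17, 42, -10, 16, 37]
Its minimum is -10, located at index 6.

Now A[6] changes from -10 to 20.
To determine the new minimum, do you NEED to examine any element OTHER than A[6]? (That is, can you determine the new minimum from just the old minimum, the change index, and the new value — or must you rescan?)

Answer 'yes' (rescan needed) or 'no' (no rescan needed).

Old min = -10 at index 6
Change at index 6: -10 -> 20
Index 6 WAS the min and new value 20 > old min -10. Must rescan other elements to find the new min.
Needs rescan: yes

Answer: yes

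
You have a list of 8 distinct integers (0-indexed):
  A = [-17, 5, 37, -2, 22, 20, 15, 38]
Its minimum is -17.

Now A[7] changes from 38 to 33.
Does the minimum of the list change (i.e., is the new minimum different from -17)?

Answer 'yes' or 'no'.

Old min = -17
Change: A[7] 38 -> 33
Changed element was NOT the min; min changes only if 33 < -17.
New min = -17; changed? no

Answer: no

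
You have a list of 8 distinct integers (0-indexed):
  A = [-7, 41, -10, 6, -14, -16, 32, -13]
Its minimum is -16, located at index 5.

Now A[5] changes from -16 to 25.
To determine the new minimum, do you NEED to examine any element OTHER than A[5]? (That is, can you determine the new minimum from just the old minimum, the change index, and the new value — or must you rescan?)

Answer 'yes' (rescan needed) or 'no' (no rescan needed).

Answer: yes

Derivation:
Old min = -16 at index 5
Change at index 5: -16 -> 25
Index 5 WAS the min and new value 25 > old min -16. Must rescan other elements to find the new min.
Needs rescan: yes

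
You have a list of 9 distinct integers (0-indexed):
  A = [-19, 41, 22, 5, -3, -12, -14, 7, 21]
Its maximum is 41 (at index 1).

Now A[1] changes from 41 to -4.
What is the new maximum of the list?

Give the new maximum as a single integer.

Old max = 41 (at index 1)
Change: A[1] 41 -> -4
Changed element WAS the max -> may need rescan.
  Max of remaining elements: 22
  New max = max(-4, 22) = 22

Answer: 22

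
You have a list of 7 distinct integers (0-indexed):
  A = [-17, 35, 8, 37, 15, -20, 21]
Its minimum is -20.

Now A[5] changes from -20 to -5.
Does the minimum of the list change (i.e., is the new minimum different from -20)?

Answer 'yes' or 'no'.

Old min = -20
Change: A[5] -20 -> -5
Changed element was the min; new min must be rechecked.
New min = -17; changed? yes

Answer: yes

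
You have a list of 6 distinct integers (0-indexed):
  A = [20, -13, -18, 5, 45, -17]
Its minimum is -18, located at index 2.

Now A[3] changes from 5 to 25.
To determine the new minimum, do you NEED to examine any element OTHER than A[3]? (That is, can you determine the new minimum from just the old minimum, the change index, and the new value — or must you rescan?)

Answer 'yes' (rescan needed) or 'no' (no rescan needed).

Answer: no

Derivation:
Old min = -18 at index 2
Change at index 3: 5 -> 25
Index 3 was NOT the min. New min = min(-18, 25). No rescan of other elements needed.
Needs rescan: no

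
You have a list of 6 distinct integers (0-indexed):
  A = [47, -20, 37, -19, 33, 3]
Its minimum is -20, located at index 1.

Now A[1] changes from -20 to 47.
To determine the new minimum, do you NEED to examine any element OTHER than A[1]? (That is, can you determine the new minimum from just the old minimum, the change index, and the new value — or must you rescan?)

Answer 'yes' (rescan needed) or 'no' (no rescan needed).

Old min = -20 at index 1
Change at index 1: -20 -> 47
Index 1 WAS the min and new value 47 > old min -20. Must rescan other elements to find the new min.
Needs rescan: yes

Answer: yes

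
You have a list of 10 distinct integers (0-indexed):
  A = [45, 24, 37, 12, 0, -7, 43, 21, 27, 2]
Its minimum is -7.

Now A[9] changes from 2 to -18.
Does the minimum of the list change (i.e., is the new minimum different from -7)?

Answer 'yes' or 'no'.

Answer: yes

Derivation:
Old min = -7
Change: A[9] 2 -> -18
Changed element was NOT the min; min changes only if -18 < -7.
New min = -18; changed? yes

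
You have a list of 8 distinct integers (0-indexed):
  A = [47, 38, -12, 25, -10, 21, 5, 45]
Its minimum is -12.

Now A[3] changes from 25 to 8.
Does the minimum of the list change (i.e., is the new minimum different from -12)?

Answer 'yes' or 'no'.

Answer: no

Derivation:
Old min = -12
Change: A[3] 25 -> 8
Changed element was NOT the min; min changes only if 8 < -12.
New min = -12; changed? no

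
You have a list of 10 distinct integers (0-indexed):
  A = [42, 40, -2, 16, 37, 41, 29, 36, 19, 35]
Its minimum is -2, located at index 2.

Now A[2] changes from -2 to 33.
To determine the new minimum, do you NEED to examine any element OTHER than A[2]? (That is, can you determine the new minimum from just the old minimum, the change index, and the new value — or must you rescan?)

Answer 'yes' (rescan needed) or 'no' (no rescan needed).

Answer: yes

Derivation:
Old min = -2 at index 2
Change at index 2: -2 -> 33
Index 2 WAS the min and new value 33 > old min -2. Must rescan other elements to find the new min.
Needs rescan: yes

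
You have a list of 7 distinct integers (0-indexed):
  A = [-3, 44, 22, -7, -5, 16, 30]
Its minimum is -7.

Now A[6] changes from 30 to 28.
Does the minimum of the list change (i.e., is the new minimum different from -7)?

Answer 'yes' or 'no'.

Answer: no

Derivation:
Old min = -7
Change: A[6] 30 -> 28
Changed element was NOT the min; min changes only if 28 < -7.
New min = -7; changed? no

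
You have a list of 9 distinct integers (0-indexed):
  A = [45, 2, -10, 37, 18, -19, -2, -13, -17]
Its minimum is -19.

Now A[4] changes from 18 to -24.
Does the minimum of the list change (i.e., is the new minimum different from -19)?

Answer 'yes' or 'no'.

Answer: yes

Derivation:
Old min = -19
Change: A[4] 18 -> -24
Changed element was NOT the min; min changes only if -24 < -19.
New min = -24; changed? yes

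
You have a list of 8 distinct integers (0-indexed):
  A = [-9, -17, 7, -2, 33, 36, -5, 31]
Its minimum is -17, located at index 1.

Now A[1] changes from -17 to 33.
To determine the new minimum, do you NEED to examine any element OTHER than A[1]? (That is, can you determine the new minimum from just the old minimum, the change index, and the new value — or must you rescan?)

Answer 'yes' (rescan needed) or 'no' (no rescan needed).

Answer: yes

Derivation:
Old min = -17 at index 1
Change at index 1: -17 -> 33
Index 1 WAS the min and new value 33 > old min -17. Must rescan other elements to find the new min.
Needs rescan: yes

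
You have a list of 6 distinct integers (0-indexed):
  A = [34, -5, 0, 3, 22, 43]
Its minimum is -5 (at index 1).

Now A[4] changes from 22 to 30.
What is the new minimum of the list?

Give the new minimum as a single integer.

Old min = -5 (at index 1)
Change: A[4] 22 -> 30
Changed element was NOT the old min.
  New min = min(old_min, new_val) = min(-5, 30) = -5

Answer: -5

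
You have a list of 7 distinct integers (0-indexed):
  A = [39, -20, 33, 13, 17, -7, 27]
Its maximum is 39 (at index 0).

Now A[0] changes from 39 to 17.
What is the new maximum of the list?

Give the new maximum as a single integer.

Answer: 33

Derivation:
Old max = 39 (at index 0)
Change: A[0] 39 -> 17
Changed element WAS the max -> may need rescan.
  Max of remaining elements: 33
  New max = max(17, 33) = 33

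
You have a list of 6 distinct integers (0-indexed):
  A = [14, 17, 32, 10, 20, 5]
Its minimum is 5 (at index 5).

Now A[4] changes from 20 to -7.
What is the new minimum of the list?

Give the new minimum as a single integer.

Old min = 5 (at index 5)
Change: A[4] 20 -> -7
Changed element was NOT the old min.
  New min = min(old_min, new_val) = min(5, -7) = -7

Answer: -7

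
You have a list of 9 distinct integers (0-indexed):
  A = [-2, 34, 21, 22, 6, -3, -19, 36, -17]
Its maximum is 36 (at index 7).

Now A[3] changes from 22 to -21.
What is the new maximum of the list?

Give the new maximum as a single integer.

Old max = 36 (at index 7)
Change: A[3] 22 -> -21
Changed element was NOT the old max.
  New max = max(old_max, new_val) = max(36, -21) = 36

Answer: 36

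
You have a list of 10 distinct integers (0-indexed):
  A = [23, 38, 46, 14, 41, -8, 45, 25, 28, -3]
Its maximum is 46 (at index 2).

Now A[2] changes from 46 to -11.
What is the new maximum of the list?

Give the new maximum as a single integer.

Answer: 45

Derivation:
Old max = 46 (at index 2)
Change: A[2] 46 -> -11
Changed element WAS the max -> may need rescan.
  Max of remaining elements: 45
  New max = max(-11, 45) = 45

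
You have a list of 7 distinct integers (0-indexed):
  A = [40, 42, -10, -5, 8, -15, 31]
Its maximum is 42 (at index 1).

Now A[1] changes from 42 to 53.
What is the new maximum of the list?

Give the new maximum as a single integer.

Old max = 42 (at index 1)
Change: A[1] 42 -> 53
Changed element WAS the max -> may need rescan.
  Max of remaining elements: 40
  New max = max(53, 40) = 53

Answer: 53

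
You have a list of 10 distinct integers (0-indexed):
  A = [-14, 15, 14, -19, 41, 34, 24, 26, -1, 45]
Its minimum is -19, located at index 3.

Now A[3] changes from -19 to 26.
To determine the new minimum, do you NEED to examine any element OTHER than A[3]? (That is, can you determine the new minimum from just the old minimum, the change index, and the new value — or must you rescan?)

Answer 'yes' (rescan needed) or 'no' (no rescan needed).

Old min = -19 at index 3
Change at index 3: -19 -> 26
Index 3 WAS the min and new value 26 > old min -19. Must rescan other elements to find the new min.
Needs rescan: yes

Answer: yes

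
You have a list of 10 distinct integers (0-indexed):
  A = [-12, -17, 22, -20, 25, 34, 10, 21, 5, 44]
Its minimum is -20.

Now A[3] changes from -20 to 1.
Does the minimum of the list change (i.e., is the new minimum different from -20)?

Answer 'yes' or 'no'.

Answer: yes

Derivation:
Old min = -20
Change: A[3] -20 -> 1
Changed element was the min; new min must be rechecked.
New min = -17; changed? yes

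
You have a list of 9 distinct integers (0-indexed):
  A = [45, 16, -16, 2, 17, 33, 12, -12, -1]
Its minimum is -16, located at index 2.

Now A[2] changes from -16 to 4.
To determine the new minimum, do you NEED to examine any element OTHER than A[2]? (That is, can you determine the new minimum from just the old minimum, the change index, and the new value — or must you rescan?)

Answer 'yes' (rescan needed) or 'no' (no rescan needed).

Old min = -16 at index 2
Change at index 2: -16 -> 4
Index 2 WAS the min and new value 4 > old min -16. Must rescan other elements to find the new min.
Needs rescan: yes

Answer: yes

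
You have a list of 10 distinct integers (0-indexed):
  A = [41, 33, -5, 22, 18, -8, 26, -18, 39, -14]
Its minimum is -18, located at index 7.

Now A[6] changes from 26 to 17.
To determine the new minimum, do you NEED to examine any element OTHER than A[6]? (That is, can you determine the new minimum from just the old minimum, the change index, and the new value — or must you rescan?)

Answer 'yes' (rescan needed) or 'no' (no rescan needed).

Answer: no

Derivation:
Old min = -18 at index 7
Change at index 6: 26 -> 17
Index 6 was NOT the min. New min = min(-18, 17). No rescan of other elements needed.
Needs rescan: no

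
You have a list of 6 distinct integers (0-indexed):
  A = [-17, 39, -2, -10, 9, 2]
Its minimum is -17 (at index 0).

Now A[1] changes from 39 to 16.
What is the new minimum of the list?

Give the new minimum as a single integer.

Answer: -17

Derivation:
Old min = -17 (at index 0)
Change: A[1] 39 -> 16
Changed element was NOT the old min.
  New min = min(old_min, new_val) = min(-17, 16) = -17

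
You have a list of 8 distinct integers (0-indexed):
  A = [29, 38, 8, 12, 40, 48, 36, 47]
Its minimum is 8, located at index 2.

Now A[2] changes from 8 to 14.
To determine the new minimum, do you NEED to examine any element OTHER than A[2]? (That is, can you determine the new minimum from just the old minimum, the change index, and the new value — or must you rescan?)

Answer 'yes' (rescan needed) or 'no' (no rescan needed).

Old min = 8 at index 2
Change at index 2: 8 -> 14
Index 2 WAS the min and new value 14 > old min 8. Must rescan other elements to find the new min.
Needs rescan: yes

Answer: yes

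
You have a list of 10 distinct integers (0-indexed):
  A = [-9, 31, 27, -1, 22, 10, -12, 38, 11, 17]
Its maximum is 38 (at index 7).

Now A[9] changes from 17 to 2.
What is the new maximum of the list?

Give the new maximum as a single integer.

Old max = 38 (at index 7)
Change: A[9] 17 -> 2
Changed element was NOT the old max.
  New max = max(old_max, new_val) = max(38, 2) = 38

Answer: 38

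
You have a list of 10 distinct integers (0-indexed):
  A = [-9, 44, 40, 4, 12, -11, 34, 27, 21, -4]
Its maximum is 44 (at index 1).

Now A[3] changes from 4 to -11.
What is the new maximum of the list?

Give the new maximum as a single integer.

Answer: 44

Derivation:
Old max = 44 (at index 1)
Change: A[3] 4 -> -11
Changed element was NOT the old max.
  New max = max(old_max, new_val) = max(44, -11) = 44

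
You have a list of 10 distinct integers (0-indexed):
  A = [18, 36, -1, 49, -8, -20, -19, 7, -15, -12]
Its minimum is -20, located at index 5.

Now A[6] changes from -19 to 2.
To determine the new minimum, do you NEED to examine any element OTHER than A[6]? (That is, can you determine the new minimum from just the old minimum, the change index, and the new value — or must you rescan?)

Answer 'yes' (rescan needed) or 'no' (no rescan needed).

Answer: no

Derivation:
Old min = -20 at index 5
Change at index 6: -19 -> 2
Index 6 was NOT the min. New min = min(-20, 2). No rescan of other elements needed.
Needs rescan: no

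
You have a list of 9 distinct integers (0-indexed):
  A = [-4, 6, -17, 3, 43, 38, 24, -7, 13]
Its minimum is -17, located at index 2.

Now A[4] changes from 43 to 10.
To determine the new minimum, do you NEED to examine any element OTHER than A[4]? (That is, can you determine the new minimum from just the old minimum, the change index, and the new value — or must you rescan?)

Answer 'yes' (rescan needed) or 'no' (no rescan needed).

Old min = -17 at index 2
Change at index 4: 43 -> 10
Index 4 was NOT the min. New min = min(-17, 10). No rescan of other elements needed.
Needs rescan: no

Answer: no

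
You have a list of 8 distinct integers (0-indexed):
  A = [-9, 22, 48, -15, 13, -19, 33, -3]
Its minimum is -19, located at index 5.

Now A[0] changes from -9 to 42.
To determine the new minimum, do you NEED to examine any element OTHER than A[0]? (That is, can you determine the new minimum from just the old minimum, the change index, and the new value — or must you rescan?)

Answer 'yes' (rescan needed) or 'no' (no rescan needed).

Old min = -19 at index 5
Change at index 0: -9 -> 42
Index 0 was NOT the min. New min = min(-19, 42). No rescan of other elements needed.
Needs rescan: no

Answer: no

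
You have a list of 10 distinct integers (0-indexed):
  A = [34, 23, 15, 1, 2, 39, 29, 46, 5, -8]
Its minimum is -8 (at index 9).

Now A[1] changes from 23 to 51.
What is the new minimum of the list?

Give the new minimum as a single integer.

Answer: -8

Derivation:
Old min = -8 (at index 9)
Change: A[1] 23 -> 51
Changed element was NOT the old min.
  New min = min(old_min, new_val) = min(-8, 51) = -8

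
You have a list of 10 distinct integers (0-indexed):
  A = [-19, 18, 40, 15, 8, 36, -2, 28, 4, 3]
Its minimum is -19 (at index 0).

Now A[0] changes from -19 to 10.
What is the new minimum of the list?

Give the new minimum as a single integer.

Answer: -2

Derivation:
Old min = -19 (at index 0)
Change: A[0] -19 -> 10
Changed element WAS the min. Need to check: is 10 still <= all others?
  Min of remaining elements: -2
  New min = min(10, -2) = -2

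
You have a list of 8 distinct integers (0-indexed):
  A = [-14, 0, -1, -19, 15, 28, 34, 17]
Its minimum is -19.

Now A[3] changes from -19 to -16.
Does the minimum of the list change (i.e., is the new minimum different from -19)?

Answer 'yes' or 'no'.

Old min = -19
Change: A[3] -19 -> -16
Changed element was the min; new min must be rechecked.
New min = -16; changed? yes

Answer: yes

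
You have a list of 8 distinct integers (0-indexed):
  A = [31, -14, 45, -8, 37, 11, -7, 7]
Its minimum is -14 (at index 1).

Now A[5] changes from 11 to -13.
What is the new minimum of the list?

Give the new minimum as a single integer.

Old min = -14 (at index 1)
Change: A[5] 11 -> -13
Changed element was NOT the old min.
  New min = min(old_min, new_val) = min(-14, -13) = -14

Answer: -14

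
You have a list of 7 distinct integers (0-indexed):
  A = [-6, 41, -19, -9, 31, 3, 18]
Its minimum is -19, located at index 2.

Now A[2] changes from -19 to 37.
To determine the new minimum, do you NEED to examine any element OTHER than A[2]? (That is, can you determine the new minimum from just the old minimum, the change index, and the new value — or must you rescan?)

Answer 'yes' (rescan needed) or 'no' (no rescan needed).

Old min = -19 at index 2
Change at index 2: -19 -> 37
Index 2 WAS the min and new value 37 > old min -19. Must rescan other elements to find the new min.
Needs rescan: yes

Answer: yes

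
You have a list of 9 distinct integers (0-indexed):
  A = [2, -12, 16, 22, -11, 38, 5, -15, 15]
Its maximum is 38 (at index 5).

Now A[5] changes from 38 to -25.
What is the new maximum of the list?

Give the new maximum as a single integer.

Answer: 22

Derivation:
Old max = 38 (at index 5)
Change: A[5] 38 -> -25
Changed element WAS the max -> may need rescan.
  Max of remaining elements: 22
  New max = max(-25, 22) = 22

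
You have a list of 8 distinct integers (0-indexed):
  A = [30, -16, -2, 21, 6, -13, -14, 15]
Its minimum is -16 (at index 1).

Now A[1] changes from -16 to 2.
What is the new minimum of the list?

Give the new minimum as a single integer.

Old min = -16 (at index 1)
Change: A[1] -16 -> 2
Changed element WAS the min. Need to check: is 2 still <= all others?
  Min of remaining elements: -14
  New min = min(2, -14) = -14

Answer: -14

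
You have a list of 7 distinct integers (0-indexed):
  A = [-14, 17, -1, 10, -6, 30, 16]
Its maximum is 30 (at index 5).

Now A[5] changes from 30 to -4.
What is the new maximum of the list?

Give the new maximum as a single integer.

Answer: 17

Derivation:
Old max = 30 (at index 5)
Change: A[5] 30 -> -4
Changed element WAS the max -> may need rescan.
  Max of remaining elements: 17
  New max = max(-4, 17) = 17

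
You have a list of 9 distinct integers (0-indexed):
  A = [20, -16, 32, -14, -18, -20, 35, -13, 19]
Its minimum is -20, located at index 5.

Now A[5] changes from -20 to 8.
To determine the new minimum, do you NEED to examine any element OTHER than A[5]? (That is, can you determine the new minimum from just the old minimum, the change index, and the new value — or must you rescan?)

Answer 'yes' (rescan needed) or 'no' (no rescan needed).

Answer: yes

Derivation:
Old min = -20 at index 5
Change at index 5: -20 -> 8
Index 5 WAS the min and new value 8 > old min -20. Must rescan other elements to find the new min.
Needs rescan: yes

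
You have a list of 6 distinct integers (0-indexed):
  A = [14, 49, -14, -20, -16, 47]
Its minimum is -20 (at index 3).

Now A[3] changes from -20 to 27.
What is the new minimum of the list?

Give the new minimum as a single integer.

Answer: -16

Derivation:
Old min = -20 (at index 3)
Change: A[3] -20 -> 27
Changed element WAS the min. Need to check: is 27 still <= all others?
  Min of remaining elements: -16
  New min = min(27, -16) = -16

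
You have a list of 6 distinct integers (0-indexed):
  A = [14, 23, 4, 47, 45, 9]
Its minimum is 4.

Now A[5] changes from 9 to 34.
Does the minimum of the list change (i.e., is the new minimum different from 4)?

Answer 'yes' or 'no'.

Old min = 4
Change: A[5] 9 -> 34
Changed element was NOT the min; min changes only if 34 < 4.
New min = 4; changed? no

Answer: no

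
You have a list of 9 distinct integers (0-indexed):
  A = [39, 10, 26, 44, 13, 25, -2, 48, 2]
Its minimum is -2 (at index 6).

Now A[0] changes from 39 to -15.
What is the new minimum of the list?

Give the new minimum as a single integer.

Old min = -2 (at index 6)
Change: A[0] 39 -> -15
Changed element was NOT the old min.
  New min = min(old_min, new_val) = min(-2, -15) = -15

Answer: -15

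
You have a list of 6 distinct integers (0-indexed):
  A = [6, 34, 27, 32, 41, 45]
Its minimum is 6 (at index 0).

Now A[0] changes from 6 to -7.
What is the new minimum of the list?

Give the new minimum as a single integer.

Answer: -7

Derivation:
Old min = 6 (at index 0)
Change: A[0] 6 -> -7
Changed element WAS the min. Need to check: is -7 still <= all others?
  Min of remaining elements: 27
  New min = min(-7, 27) = -7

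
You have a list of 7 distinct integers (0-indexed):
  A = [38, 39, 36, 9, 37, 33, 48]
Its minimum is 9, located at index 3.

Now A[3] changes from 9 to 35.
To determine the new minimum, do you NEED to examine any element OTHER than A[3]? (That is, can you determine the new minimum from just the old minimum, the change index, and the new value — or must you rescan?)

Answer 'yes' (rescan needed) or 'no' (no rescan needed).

Old min = 9 at index 3
Change at index 3: 9 -> 35
Index 3 WAS the min and new value 35 > old min 9. Must rescan other elements to find the new min.
Needs rescan: yes

Answer: yes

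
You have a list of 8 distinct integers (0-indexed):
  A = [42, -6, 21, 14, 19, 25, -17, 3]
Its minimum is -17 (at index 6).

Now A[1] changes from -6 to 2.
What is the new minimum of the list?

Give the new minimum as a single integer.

Answer: -17

Derivation:
Old min = -17 (at index 6)
Change: A[1] -6 -> 2
Changed element was NOT the old min.
  New min = min(old_min, new_val) = min(-17, 2) = -17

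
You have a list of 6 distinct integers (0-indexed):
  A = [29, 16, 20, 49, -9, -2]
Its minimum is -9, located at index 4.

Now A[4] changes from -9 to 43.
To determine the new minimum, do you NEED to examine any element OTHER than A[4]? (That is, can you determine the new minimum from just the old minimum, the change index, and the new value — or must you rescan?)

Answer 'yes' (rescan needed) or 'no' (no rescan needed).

Old min = -9 at index 4
Change at index 4: -9 -> 43
Index 4 WAS the min and new value 43 > old min -9. Must rescan other elements to find the new min.
Needs rescan: yes

Answer: yes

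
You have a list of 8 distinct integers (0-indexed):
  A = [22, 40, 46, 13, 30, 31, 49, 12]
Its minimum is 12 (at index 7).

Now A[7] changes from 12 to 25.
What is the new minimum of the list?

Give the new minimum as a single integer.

Old min = 12 (at index 7)
Change: A[7] 12 -> 25
Changed element WAS the min. Need to check: is 25 still <= all others?
  Min of remaining elements: 13
  New min = min(25, 13) = 13

Answer: 13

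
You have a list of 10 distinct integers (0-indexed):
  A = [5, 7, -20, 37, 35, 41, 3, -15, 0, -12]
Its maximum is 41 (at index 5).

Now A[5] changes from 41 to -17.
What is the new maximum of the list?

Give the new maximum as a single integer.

Old max = 41 (at index 5)
Change: A[5] 41 -> -17
Changed element WAS the max -> may need rescan.
  Max of remaining elements: 37
  New max = max(-17, 37) = 37

Answer: 37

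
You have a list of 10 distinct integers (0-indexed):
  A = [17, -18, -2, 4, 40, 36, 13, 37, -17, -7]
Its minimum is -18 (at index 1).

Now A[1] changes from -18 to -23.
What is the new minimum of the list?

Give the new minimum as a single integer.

Answer: -23

Derivation:
Old min = -18 (at index 1)
Change: A[1] -18 -> -23
Changed element WAS the min. Need to check: is -23 still <= all others?
  Min of remaining elements: -17
  New min = min(-23, -17) = -23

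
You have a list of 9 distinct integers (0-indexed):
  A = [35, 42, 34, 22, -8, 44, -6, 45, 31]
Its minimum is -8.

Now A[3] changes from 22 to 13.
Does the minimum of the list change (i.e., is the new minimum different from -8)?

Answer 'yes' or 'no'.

Old min = -8
Change: A[3] 22 -> 13
Changed element was NOT the min; min changes only if 13 < -8.
New min = -8; changed? no

Answer: no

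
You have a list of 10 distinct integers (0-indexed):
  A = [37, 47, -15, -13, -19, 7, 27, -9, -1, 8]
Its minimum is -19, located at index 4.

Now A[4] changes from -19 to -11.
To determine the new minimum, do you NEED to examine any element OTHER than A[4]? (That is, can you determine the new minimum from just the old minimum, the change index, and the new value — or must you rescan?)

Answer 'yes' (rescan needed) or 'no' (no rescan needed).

Old min = -19 at index 4
Change at index 4: -19 -> -11
Index 4 WAS the min and new value -11 > old min -19. Must rescan other elements to find the new min.
Needs rescan: yes

Answer: yes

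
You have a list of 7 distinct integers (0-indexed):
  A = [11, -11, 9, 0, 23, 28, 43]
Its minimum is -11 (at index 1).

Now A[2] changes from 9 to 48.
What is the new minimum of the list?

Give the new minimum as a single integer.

Answer: -11

Derivation:
Old min = -11 (at index 1)
Change: A[2] 9 -> 48
Changed element was NOT the old min.
  New min = min(old_min, new_val) = min(-11, 48) = -11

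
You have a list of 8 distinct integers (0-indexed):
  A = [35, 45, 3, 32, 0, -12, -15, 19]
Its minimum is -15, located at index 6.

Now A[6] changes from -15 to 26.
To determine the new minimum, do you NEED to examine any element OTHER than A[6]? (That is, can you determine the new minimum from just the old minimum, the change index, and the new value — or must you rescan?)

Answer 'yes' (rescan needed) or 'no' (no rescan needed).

Old min = -15 at index 6
Change at index 6: -15 -> 26
Index 6 WAS the min and new value 26 > old min -15. Must rescan other elements to find the new min.
Needs rescan: yes

Answer: yes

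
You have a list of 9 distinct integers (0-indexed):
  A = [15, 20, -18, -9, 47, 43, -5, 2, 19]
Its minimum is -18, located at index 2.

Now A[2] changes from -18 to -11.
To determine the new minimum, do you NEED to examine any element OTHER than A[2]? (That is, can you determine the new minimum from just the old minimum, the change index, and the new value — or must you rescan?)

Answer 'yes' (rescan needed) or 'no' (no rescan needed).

Answer: yes

Derivation:
Old min = -18 at index 2
Change at index 2: -18 -> -11
Index 2 WAS the min and new value -11 > old min -18. Must rescan other elements to find the new min.
Needs rescan: yes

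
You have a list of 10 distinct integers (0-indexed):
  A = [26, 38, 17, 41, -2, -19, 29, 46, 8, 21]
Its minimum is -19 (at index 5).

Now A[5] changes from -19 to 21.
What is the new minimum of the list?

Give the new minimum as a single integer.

Answer: -2

Derivation:
Old min = -19 (at index 5)
Change: A[5] -19 -> 21
Changed element WAS the min. Need to check: is 21 still <= all others?
  Min of remaining elements: -2
  New min = min(21, -2) = -2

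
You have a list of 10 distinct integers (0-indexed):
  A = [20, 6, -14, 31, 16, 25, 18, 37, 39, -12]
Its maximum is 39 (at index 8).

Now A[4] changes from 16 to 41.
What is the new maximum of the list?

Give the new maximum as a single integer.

Old max = 39 (at index 8)
Change: A[4] 16 -> 41
Changed element was NOT the old max.
  New max = max(old_max, new_val) = max(39, 41) = 41

Answer: 41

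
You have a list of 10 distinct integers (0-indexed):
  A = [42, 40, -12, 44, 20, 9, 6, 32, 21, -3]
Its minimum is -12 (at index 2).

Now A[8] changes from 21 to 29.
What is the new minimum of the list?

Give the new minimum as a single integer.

Old min = -12 (at index 2)
Change: A[8] 21 -> 29
Changed element was NOT the old min.
  New min = min(old_min, new_val) = min(-12, 29) = -12

Answer: -12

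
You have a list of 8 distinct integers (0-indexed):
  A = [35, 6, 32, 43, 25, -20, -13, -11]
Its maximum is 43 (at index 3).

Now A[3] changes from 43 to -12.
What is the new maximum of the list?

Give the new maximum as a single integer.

Answer: 35

Derivation:
Old max = 43 (at index 3)
Change: A[3] 43 -> -12
Changed element WAS the max -> may need rescan.
  Max of remaining elements: 35
  New max = max(-12, 35) = 35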